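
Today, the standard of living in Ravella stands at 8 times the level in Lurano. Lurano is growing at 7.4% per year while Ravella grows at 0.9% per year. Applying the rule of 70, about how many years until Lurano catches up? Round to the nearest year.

The growth-rate gap is 7.4% − 0.9% = 6.5 percentage points.
So the ratio between them halves every 70/6.5 ≈ 10.77 years.
An 8 times gap closes after 3 halvings: 3 × 10.77 ≈ 32 years.

about 32 years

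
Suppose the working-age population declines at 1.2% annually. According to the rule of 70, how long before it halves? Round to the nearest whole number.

The rule works in reverse for decay: 70/1.2 ≈ 58.33 years to halve.

≈ 58 years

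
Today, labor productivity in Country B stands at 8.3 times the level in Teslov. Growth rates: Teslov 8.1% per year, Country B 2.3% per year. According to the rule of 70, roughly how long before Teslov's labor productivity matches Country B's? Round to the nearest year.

roughly 37 years

The growth-rate gap is 8.1% − 2.3% = 5.8 percentage points.
So the ratio between them halves every 70/5.8 ≈ 12.07 years.
An 8.3 times gap takes log₂(8.3) ≈ 3.05 halvings to close: 3.05 × 12.07 ≈ 37 years.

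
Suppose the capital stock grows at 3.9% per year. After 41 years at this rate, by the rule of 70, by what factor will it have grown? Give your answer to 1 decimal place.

approximately 4.9 times

Doubling time ≈ 70/3.9 = 17.95 years.
41 years / 17.95 ≈ 2.28 doublings → factor 2^2.28 ≈ 4.9.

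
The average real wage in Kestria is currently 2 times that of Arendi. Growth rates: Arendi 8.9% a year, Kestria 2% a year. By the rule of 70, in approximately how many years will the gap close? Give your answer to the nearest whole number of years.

about 10 years

What matters is the difference: 6.9 pp.
Rule of 70 on the gap: the ratio halves every 70/6.9 ≈ 10.14 years.
A 2 times gap closes after 1 halving: 1 × 10.14 ≈ 10 years.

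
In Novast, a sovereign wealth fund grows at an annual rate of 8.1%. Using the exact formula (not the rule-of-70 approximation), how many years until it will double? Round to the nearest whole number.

t = ln(2) / ln(1 + 0.081) = 0.6931 / 0.077887 ≈ 8.90.
≈ 9 years.

9 years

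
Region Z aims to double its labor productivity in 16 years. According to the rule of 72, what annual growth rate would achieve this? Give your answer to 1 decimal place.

72 / 16 ≈ 4.50, so about 4.5% annually.

roughly 4.5%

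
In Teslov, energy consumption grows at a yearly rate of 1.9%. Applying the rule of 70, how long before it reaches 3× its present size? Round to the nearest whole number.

At 1.9% it doubles every 70/1.9 ≈ 36.84 years.
3× is log₂ 3 ≈ 1.58 doublings, so ≈ 1.58 × 36.84 = 58 years.

around 58 years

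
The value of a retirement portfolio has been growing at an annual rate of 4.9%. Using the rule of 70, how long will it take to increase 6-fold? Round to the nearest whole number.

approximately 37 years

One doubling takes 70/4.9 = 14.29 years.
6× is log₂ 6 ≈ 2.58 doublings, so ≈ 2.58 × 14.29 = 37 years.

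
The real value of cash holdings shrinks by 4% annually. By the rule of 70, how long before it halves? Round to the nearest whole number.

Halving time ≈ 70 / 4 = 17.50 → 18 years.

≈ 18 years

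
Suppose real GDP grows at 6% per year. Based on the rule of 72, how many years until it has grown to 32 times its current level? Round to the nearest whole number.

60 years

One doubling takes 72/6 = 12.00 years.
32 = 2^5, so 5 doublings → 60 years.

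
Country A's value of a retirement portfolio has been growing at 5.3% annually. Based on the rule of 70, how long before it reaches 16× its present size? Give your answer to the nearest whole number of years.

Doubling time ≈ 70/5.3 = 13.21 years.
16 = 2^4, so 4 doublings → 53 years.

53 years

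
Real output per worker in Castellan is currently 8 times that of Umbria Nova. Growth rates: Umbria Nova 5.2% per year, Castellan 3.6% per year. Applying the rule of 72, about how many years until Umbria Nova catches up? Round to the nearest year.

roughly 135 years

What matters is the difference: 1.6 pp.
Rule of 72 on the gap: the ratio halves every 72/1.6 ≈ 45.00 years.
An 8 times gap closes after 3 halvings: 3 × 45.00 ≈ 135 years.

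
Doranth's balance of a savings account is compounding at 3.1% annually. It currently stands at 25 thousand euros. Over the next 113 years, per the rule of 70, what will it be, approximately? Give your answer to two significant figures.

about 800 thousand euros

It doubles every 70/3.1 ≈ 22.58 years, so 113 years is 5.00 doublings.
2^5.00 ≈ 32.00; 25 × 32.00 ≈ 800 thousand euros.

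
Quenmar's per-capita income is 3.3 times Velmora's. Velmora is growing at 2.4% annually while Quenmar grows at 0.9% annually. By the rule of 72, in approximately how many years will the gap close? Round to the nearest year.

The growth-rate gap is 2.4% − 0.9% = 1.5 percentage points.
So the ratio between them halves every 72/1.5 ≈ 48.00 years.
A 3.3 times gap takes log₂(3.3) ≈ 1.72 halvings to close: 1.72 × 48.00 ≈ 83 years.

roughly 83 years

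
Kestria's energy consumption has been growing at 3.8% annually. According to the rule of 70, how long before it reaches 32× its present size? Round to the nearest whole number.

≈ 92 years

At 3.8% it doubles every 70/3.8 ≈ 18.42 years.
Getting to 32× needs 5 doublings: 5 × 18.42 ≈ 92 years.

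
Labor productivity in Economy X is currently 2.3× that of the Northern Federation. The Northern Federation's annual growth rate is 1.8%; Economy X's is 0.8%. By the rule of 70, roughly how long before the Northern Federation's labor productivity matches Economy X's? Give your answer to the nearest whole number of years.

84 years

What matters is the difference: 1 pp.
Rule of 70 on the gap: the ratio halves every 70/1 ≈ 70.00 years.
A 2.3× gap takes log₂(2.3) ≈ 1.20 halvings to close: 1.20 × 70.00 ≈ 84 years.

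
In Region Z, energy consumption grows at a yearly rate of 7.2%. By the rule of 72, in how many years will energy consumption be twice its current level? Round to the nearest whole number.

Doubling time ≈ 72 / 7.2 = 10.00 years.

≈ 10 years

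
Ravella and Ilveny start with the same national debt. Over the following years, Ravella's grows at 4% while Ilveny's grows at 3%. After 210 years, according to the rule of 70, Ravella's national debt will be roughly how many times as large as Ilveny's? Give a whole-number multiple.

Rate gap = 4% − 3% = 1 point.
The ratio doubles every 70/1 ≈ 70.00 years.
210/70.00 ≈ 3.00 doublings → ratio ≈ 2^3.00 ≈ 8.

approximately 8 times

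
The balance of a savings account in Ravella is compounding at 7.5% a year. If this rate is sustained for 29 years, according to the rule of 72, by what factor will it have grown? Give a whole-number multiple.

Doubling time ≈ 72/7.5 = 9.60 years.
29/9.60 ≈ 3 doublings, so about 2^3 = 8×.

about 8 times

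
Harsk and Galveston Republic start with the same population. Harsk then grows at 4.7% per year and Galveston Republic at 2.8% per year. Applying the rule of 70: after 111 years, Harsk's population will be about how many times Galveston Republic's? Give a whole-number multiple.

Harsk pulls ahead at 1.9 pp per year, so the ratio doubles every 70/1.9 ≈ 36.84 years.
In 111 years that's 3.01 doublings: 2^3.01 ≈ 8.

about 8 times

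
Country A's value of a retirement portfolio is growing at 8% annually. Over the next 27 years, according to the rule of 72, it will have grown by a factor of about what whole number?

8 times

Doubling time ≈ 72/8 = 9.00 years.
27/9.00 ≈ 3 doublings, so about 2^3 = 8×.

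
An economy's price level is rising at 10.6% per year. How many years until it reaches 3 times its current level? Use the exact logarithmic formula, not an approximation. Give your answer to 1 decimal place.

10.9 years

t = ln(3) / ln(1 + 0.106) = 1.0986 / 0.100750 ≈ 10.90.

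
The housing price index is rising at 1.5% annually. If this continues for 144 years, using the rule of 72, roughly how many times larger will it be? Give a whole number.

around 8 times

At 1.5% one doubling takes ≈ 48.00 years; 144 years is 3 of them, so ×8.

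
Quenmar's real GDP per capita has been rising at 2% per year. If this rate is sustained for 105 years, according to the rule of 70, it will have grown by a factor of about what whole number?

70/2 ≈ 35.00 years per doubling.
105 years fits 3 doublings: 2^3 = 8.

about 8 times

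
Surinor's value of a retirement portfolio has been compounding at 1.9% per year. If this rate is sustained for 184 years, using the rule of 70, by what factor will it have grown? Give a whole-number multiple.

32 times

70/1.9 ≈ 36.84 years per doubling.
184 years fits 5 doublings: 2^5 = 32.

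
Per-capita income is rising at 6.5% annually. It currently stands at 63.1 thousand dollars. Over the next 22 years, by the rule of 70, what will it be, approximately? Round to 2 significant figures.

roughly 260 thousand dollars

Doubling time ≈ 70/6.5 = 10.77 years.
22 years is 22/10.77 ≈ 2.04 doublings, a factor of 2^2.04 ≈ 4.11.
63.1 × 4.11 ≈ 260 thousand dollars.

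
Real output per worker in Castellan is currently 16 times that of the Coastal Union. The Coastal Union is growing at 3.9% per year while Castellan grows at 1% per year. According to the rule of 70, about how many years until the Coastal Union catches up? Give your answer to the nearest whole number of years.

The growth-rate gap is 3.9% − 1% = 2.9 percentage points.
So the ratio between them halves every 70/2.9 ≈ 24.14 years.
A 16 times gap closes after 4 halvings: 4 × 24.14 ≈ 97 years.

roughly 97 years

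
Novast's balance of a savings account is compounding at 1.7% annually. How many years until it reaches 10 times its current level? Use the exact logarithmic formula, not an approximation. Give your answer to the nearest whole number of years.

t = ln(10) / ln(1 + 0.017) = 2.3026 / 0.016857 ≈ 136.60.
≈ 137 years.

137 years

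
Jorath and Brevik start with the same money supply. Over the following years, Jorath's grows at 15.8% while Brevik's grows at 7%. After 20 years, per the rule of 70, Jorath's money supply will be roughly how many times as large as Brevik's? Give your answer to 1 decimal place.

Jorath pulls ahead at 8.8 pp per year, so the ratio doubles every 70/8.8 ≈ 7.95 years.
In 20 years that's 2.52 doublings: 2^2.52 ≈ 5.7.

roughly 5.7 times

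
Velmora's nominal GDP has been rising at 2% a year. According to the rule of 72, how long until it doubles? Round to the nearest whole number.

At 2%, doubling takes about 72/2 = 36.00 years.

around 36 years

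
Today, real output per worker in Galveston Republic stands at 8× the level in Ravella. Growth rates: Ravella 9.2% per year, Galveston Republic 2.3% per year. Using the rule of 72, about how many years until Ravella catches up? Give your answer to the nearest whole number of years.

31 years

The growth-rate gap is 9.2% − 2.3% = 6.9 percentage points.
So the ratio between them halves every 72/6.9 ≈ 10.43 years.
An 8× gap closes after 3 halvings: 3 × 10.43 ≈ 31 years.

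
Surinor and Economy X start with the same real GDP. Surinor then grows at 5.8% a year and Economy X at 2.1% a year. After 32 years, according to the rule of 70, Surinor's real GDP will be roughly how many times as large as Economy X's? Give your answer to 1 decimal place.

Only the 3.7-point difference matters.
70/3.7 ≈ 18.92 years per doubling of the ratio; 32 years gives 1.69 doublings, so ≈ 3.2×.

about 3.2 times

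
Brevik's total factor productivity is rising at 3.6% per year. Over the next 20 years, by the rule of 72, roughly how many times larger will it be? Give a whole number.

around 2 times

Doubling time ≈ 72/3.6 = 20.00 years.
20/20.00 ≈ 1 doubling, so about 2^1 = 2×.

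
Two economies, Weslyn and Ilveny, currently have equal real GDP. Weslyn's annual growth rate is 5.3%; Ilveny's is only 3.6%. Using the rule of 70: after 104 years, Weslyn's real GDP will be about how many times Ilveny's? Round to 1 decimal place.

Rate gap = 5.3% − 3.6% = 1.7 points.
The ratio doubles every 70/1.7 ≈ 41.18 years.
104/41.18 ≈ 2.53 doublings → ratio ≈ 2^2.53 ≈ 5.8.

about 5.8 times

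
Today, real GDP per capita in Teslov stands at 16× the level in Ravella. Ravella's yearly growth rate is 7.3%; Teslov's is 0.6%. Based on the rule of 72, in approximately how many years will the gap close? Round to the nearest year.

about 43 years

What matters is the difference: 6.7 pp.
Rule of 72 on the gap: the ratio halves every 72/6.7 ≈ 10.75 years.
A 16× gap closes after 4 halvings: 4 × 10.75 ≈ 43 years.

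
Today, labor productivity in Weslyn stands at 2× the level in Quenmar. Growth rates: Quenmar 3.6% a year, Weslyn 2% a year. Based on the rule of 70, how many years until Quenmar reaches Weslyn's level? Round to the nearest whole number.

Quenmar gains on Weslyn at 3.6% − 2% = 1.6 points a year.
At that relative rate the gap halves every 70/1.6 ≈ 43.75 years.
A 2× gap closes after 1 halving: 1 × 43.75 ≈ 44 years.

approximately 44 years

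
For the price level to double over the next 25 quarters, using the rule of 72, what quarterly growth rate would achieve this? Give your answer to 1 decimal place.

72 / 25 ≈ 2.88, so about 2.9% per quarter.

roughly 2.9%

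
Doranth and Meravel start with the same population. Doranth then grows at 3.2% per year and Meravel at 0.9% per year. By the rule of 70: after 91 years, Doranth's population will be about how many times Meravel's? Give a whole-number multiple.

roughly 8 times

Rate gap = 3.2% − 0.9% = 2.3 points.
The ratio doubles every 70/2.3 ≈ 30.43 years.
91/30.43 ≈ 2.99 doublings → ratio ≈ 2^2.99 ≈ 8.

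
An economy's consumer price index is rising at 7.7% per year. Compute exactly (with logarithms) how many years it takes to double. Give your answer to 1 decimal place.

t = ln(2) / ln(1 + 0.077) = 0.6931 / 0.074179 ≈ 9.34.

9.3 years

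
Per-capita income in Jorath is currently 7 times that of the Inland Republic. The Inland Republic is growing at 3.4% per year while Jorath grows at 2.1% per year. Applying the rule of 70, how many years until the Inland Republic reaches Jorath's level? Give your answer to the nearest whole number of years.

roughly 151 years

The growth-rate gap is 3.4% − 2.1% = 1.3 percentage points.
So the ratio between them halves every 70/1.3 ≈ 53.85 years.
A 7 times gap takes log₂(7) ≈ 2.81 halvings to close: 2.81 × 53.85 ≈ 151 years.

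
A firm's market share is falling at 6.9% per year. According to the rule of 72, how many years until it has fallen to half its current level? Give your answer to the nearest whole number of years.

around 10 years

The rule works in reverse for decay: 72/6.9 ≈ 10.43 years to halve.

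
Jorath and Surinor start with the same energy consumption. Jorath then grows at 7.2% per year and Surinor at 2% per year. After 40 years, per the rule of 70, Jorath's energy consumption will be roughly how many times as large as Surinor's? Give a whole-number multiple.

approximately 8 times

Jorath pulls ahead at 5.2 pp per year, so the ratio doubles every 70/5.2 ≈ 13.46 years.
In 40 years that's 2.97 doublings: 2^2.97 ≈ 8.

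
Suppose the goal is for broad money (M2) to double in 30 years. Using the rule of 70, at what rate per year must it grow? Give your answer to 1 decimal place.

approximately 2.3%

70 / 30 ≈ 2.33, so about 2.3% per year.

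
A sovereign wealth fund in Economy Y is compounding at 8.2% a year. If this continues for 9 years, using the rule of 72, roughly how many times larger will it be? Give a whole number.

≈ 2 times

Doubling time ≈ 72/8.2 = 8.78 years.
9/8.78 ≈ 1 doubling, so about 2^1 = 2×.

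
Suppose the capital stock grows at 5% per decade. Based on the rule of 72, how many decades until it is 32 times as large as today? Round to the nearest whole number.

At 5% it doubles every 72/5 ≈ 14.40 decades.
32 = 2^5, so 5 doublings → 72 decades.

≈ 72 decades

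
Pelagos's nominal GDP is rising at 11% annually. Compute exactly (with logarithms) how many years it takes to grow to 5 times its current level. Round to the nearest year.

t = ln(5) / ln(1 + 0.11) = 1.6094 / 0.104360 ≈ 15.42.
≈ 15 years.

15 years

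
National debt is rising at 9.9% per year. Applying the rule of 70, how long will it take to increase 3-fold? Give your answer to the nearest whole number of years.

about 11 years

Doubling time ≈ 70/9.9 = 7.07 years.
3× is log₂ 3 ≈ 1.58 doublings, so ≈ 1.58 × 7.07 = 11 years.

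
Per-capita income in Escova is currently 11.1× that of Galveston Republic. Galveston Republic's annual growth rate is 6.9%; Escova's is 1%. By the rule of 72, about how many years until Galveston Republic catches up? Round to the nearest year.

What matters is the difference: 5.9 pp.
Rule of 72 on the gap: the ratio halves every 72/5.9 ≈ 12.20 years.
An 11.1× gap takes log₂(11.1) ≈ 3.47 halvings to close: 3.47 × 12.20 ≈ 42 years.

≈ 42 years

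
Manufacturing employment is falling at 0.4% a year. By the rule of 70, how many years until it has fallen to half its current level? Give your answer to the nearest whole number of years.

around 175 years

Halving time ≈ 70 / 0.4 = 175.00 → 175 years.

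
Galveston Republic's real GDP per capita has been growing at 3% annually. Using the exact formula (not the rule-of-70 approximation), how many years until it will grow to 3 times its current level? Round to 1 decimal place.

37.2 years

t = ln(3) / ln(1 + 0.03) = 1.0986 / 0.029559 ≈ 37.17.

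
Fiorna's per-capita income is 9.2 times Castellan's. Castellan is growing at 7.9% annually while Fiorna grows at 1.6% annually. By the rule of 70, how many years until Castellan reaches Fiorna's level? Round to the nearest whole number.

What matters is the difference: 6.3 pp.
Rule of 70 on the gap: the ratio halves every 70/6.3 ≈ 11.11 years.
A 9.2 times gap takes log₂(9.2) ≈ 3.20 halvings to close: 3.20 × 11.11 ≈ 36 years.

approximately 36 years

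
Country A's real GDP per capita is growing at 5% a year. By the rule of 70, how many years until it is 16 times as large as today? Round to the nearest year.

Doubling time ≈ 70/5 = 14.00 years.
16× is 4 doublings, so 4 × 14.00 ≈ 56 years.

56 years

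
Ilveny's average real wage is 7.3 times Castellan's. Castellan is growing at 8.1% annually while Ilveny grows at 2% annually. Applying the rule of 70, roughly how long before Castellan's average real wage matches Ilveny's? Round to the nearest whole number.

Castellan gains on Ilveny at 8.1% − 2% = 6.1 points a year.
At that relative rate the gap halves every 70/6.1 ≈ 11.48 years.
A 7.3 times gap takes log₂(7.3) ≈ 2.87 halvings to close: 2.87 × 11.48 ≈ 33 years.

roughly 33 years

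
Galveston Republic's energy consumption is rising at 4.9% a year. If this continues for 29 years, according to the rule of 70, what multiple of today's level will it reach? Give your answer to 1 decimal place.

Doubles every ≈ 14.29 years (70/4.9).
29 years is 2.03 doublings; 2^2.03 ≈ 4.1×.

4.1 times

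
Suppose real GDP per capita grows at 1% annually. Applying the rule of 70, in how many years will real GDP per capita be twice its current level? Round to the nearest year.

70/1 ≈ 70.00, so it doubles roughly every 70 years.

70 years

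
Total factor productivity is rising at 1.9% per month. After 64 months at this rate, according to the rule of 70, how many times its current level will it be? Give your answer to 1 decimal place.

Doubling time ≈ 70/1.9 = 36.84 months.
64 months / 36.84 ≈ 1.74 doublings → factor 2^1.74 ≈ 3.3.

approximately 3.3 times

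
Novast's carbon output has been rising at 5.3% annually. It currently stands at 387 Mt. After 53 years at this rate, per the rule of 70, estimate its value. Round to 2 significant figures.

≈ 6200 Mt

Doubling time ≈ 70/5.3 = 13.21 years.
53 years is 53/13.21 ≈ 4.01 doublings, a factor of 2^4.01 ≈ 16.11.
387 × 16.11 ≈ 6200 Mt.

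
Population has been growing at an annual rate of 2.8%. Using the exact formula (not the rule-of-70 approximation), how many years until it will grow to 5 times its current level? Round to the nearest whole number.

t = ln(5) / ln(1 + 0.028) = 1.6094 / 0.027615 ≈ 58.28.
≈ 58 years.

58 years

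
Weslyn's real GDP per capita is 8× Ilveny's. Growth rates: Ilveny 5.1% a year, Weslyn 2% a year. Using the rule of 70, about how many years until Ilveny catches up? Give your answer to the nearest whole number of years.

around 68 years

Ilveny gains on Weslyn at 5.1% − 2% = 3.1 points a year.
At that relative rate the gap halves every 70/3.1 ≈ 22.58 years.
An 8× gap closes after 3 halvings: 3 × 22.58 ≈ 68 years.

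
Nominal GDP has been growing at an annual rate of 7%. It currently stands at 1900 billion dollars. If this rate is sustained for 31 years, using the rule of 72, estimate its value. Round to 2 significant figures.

roughly 15000 billion dollars

Doubling time ≈ 72/7 = 10.29 years.
31 years is 31/10.29 ≈ 3.01 doublings, a factor of 2^3.01 ≈ 8.06.
1900 × 8.06 ≈ 15000 billion dollars.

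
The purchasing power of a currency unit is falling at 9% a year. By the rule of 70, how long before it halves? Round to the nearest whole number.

Halving time ≈ 70 / 9 = 7.78 → 8 years.

around 8 years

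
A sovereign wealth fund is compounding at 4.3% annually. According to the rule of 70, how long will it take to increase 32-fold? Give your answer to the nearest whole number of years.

One doubling takes 70/4.3 = 16.28 years.
Getting to 32× needs 5 doublings: 5 × 16.28 ≈ 81 years.

roughly 81 years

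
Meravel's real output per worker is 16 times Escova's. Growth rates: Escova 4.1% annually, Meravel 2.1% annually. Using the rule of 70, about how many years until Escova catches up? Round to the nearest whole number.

The growth-rate gap is 4.1% − 2.1% = 2 percentage points.
So the ratio between them halves every 70/2 ≈ 35.00 years.
A 16 times gap closes after 4 halvings: 4 × 35.00 ≈ 140 years.

around 140 years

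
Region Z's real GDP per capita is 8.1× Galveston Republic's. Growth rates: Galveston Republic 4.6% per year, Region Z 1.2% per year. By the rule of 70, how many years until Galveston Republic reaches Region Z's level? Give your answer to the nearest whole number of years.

about 62 years

Galveston Republic gains on Region Z at 4.6% − 1.2% = 3.4 points a year.
At that relative rate the gap halves every 70/3.4 ≈ 20.59 years.
An 8.1× gap takes log₂(8.1) ≈ 3.02 halvings to close: 3.02 × 20.59 ≈ 62 years.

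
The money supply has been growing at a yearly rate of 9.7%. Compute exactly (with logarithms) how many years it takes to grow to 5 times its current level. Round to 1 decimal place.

17.4 years

t = ln(5) / ln(1 + 0.097) = 1.6094 / 0.092579 ≈ 17.38.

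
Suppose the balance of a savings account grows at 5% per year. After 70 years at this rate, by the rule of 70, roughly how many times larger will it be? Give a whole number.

70/5 ≈ 14.00 years per doubling.
70 years fits 5 doublings: 2^5 = 32.

roughly 32 times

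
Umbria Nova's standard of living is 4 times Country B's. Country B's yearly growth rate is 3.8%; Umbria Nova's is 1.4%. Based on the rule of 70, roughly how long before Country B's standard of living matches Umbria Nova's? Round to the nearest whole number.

What matters is the difference: 2.4 pp.
Rule of 70 on the gap: the ratio halves every 70/2.4 ≈ 29.17 years.
A 4 times gap closes after 2 halvings: 2 × 29.17 ≈ 58 years.

≈ 58 years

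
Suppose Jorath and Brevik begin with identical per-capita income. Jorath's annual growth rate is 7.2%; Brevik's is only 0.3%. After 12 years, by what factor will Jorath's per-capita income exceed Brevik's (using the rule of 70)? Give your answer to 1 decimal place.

Jorath pulls ahead at 6.9 pp per year, so the ratio doubles every 70/6.9 ≈ 10.14 years.
In 12 years that's 1.18 doublings: 2^1.18 ≈ 2.3.

around 2.3 times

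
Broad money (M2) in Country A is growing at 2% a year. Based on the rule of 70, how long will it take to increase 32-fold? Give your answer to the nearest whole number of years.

about 175 years

At 2% it doubles every 70/2 ≈ 35.00 years.
Getting to 32× needs 5 doublings: 5 × 35.00 ≈ 175 years.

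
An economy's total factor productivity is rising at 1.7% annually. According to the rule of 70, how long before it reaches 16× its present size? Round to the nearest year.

One doubling takes 70/1.7 = 41.18 years.
16× is 4 doublings, so 4 × 41.18 ≈ 165 years.

165 years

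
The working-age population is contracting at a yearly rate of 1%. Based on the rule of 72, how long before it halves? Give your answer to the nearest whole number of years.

around 72 years

Halving time ≈ 72 / 1 = 72.00 → 72 years.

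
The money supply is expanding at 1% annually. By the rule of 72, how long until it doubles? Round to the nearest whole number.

roughly 72 years

At 1%, doubling takes about 72/1 = 72.00 years.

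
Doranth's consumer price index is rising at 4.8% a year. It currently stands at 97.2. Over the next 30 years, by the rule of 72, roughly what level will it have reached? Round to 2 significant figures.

around 390

Doubling time ≈ 72/4.8 = 15.00 years.
30 years is 30/15.00 ≈ 2.00 doublings, a factor of 2^2.00 ≈ 4.00.
97.2 × 4.00 ≈ 390.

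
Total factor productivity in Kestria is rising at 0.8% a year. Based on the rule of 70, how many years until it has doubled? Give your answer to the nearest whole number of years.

70/0.8 ≈ 87.50, so it doubles roughly every 88 years.

roughly 88 years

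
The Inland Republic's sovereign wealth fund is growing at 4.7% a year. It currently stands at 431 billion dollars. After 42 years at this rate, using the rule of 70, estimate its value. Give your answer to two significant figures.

It doubles every 70/4.7 ≈ 14.89 years, so 42 years is 2.82 doublings.
2^2.82 ≈ 7.06; 431 × 7.06 ≈ 3000 billion dollars.

3000 billion dollars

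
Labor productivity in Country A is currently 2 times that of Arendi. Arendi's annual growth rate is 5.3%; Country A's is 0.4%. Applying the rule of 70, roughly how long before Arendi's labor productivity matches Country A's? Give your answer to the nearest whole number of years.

≈ 14 years

What matters is the difference: 4.9 pp.
Rule of 70 on the gap: the ratio halves every 70/4.9 ≈ 14.29 years.
A 2 times gap closes after 1 halving: 1 × 14.29 ≈ 14 years.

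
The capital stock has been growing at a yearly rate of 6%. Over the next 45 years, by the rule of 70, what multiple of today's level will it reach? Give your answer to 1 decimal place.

Doubling time ≈ 70/6 = 11.67 years.
45 years / 11.67 ≈ 3.86 doublings → factor 2^3.86 ≈ 14.5.

around 14.5 times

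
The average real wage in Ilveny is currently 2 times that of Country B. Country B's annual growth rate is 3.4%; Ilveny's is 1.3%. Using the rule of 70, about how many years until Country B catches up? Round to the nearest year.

The growth-rate gap is 3.4% − 1.3% = 2.1 percentage points.
So the ratio between them halves every 70/2.1 ≈ 33.33 years.
A 2 times gap closes after 1 halving: 1 × 33.33 ≈ 33 years.

roughly 33 years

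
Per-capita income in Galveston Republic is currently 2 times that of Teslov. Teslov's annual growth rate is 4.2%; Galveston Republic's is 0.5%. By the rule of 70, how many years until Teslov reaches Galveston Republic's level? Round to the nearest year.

approximately 19 years

Teslov gains on Galveston Republic at 4.2% − 0.5% = 3.7 points a year.
At that relative rate the gap halves every 70/3.7 ≈ 18.92 years.
A 2 times gap closes after 1 halving: 1 × 18.92 ≈ 19 years.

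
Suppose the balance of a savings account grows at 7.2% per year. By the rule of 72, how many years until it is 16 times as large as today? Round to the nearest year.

approximately 40 years

At 7.2% it doubles every 72/7.2 ≈ 10.00 years.
16 = 2^4, so 4 doublings → 40 years.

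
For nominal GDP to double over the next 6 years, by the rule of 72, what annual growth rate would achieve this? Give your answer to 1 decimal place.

around 12.0%

72 / 6 ≈ 12.00, so about 12.0% annually.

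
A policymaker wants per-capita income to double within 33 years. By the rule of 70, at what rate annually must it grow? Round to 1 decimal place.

70 / 33 ≈ 2.12, so about 2.1% annually.

about 2.1% annually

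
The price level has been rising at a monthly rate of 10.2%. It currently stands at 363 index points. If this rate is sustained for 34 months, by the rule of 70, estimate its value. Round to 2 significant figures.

11000 index points

Doubling time ≈ 70/10.2 = 6.86 months.
34 months is 34/6.86 ≈ 4.96 doublings, a factor of 2^4.96 ≈ 31.12.
363 × 31.12 ≈ 11000 index points.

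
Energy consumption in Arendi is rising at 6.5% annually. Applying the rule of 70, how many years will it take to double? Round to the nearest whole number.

roughly 11 years

Doubling time ≈ 70 / 6.5 = 10.77 years.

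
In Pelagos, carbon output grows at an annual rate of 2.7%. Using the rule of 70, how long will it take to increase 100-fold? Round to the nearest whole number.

approximately 172 years

Doubling time ≈ 70/2.7 = 25.93 years.
100× is log₂ 100 ≈ 6.64 doublings, so ≈ 6.64 × 25.93 = 172 years.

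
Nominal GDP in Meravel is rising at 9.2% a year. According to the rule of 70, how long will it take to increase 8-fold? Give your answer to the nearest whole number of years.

At 9.2% it doubles every 70/9.2 ≈ 7.61 years.
8× is 3 doublings, so 3 × 7.61 ≈ 23 years.

23 years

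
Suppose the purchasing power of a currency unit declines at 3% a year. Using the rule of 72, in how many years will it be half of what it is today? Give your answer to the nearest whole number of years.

The rule works in reverse for decay: 72/3 ≈ 24.00 years to halve.

≈ 24 years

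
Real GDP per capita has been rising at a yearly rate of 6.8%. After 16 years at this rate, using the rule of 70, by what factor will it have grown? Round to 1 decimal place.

Doubles every ≈ 10.29 years (70/6.8).
16 years is 1.55 doublings; 2^1.55 ≈ 2.9×.

approximately 2.9 times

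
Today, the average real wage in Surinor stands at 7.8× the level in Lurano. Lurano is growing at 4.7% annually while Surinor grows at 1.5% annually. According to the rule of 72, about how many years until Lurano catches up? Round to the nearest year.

around 67 years

What matters is the difference: 3.2 pp.
Rule of 72 on the gap: the ratio halves every 72/3.2 ≈ 22.50 years.
A 7.8× gap takes log₂(7.8) ≈ 2.96 halvings to close: 2.96 × 22.50 ≈ 67 years.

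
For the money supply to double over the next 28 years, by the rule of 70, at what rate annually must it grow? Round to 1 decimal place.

around 2.5%

70 / 28 ≈ 2.50, so about 2.5% annually.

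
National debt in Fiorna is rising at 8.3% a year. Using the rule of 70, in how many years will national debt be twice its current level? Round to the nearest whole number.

≈ 8 years

At 8.3%, doubling takes about 70/8.3 = 8.43 years.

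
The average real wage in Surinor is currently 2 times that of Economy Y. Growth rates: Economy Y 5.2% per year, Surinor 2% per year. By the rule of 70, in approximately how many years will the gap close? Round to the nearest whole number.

What matters is the difference: 3.2 pp.
Rule of 70 on the gap: the ratio halves every 70/3.2 ≈ 21.88 years.
A 2 times gap closes after 1 halving: 1 × 21.88 ≈ 22 years.

approximately 22 years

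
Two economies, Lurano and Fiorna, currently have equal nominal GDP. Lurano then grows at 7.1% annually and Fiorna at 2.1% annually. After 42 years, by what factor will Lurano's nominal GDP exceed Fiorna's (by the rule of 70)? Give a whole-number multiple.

8 times

Only the 5-point difference matters.
70/5 ≈ 14.00 years per doubling of the ratio; 42 years gives 3.00 doublings, so ≈ 8×.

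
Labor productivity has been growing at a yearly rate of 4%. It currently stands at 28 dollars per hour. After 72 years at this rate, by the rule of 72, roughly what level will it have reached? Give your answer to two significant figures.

450 dollars per hour

It doubles every 72/4 ≈ 18.00 years, so 72 years is 4.00 doublings.
2^4.00 ≈ 16.00; 28 × 16.00 ≈ 450 dollars per hour.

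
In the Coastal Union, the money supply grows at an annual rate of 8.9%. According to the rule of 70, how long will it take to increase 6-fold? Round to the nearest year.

about 20 years

At 8.9% it doubles every 70/8.9 ≈ 7.87 years.
6× is log₂ 6 ≈ 2.58 doublings, so ≈ 2.58 × 7.87 = 20 years.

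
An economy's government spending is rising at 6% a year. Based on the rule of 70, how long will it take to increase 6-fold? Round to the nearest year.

Doubling time ≈ 70/6 = 11.67 years.
Reaching 6× takes log₂(6) ≈ 2.58 doublings.
2.58 × 11.67 ≈ 30 years.

around 30 years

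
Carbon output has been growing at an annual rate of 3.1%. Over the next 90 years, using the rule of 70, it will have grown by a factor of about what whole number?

≈ 16 times

Doubling time ≈ 70/3.1 = 22.58 years.
90/22.58 ≈ 4 doublings, so about 2^4 = 16×.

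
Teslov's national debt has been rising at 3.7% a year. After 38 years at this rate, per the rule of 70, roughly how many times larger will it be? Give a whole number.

approximately 4 times

Doubling time ≈ 70/3.7 = 18.92 years.
38/18.92 ≈ 2 doublings, so about 2^2 = 4×.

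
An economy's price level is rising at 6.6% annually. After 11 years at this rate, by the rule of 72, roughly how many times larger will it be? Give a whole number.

72/6.6 ≈ 10.91 years per doubling.
11 years fits 1 doubling: 2^1 = 2.

roughly 2 times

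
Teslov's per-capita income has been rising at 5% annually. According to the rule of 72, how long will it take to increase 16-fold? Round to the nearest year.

One doubling takes 72/5 = 14.40 years.
16 = 2^4, so 4 doublings → 58 years.

roughly 58 years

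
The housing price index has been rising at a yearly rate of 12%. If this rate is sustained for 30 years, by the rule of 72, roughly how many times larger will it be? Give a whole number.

roughly 32 times

At 12% one doubling takes ≈ 6.00 years; 30 years is 5 of them, so ×32.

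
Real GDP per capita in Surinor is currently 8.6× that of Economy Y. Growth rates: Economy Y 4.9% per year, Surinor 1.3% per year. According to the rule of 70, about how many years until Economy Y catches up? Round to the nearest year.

≈ 60 years

Economy Y gains on Surinor at 4.9% − 1.3% = 3.6 points a year.
At that relative rate the gap halves every 70/3.6 ≈ 19.44 years.
An 8.6× gap takes log₂(8.6) ≈ 3.10 halvings to close: 3.10 × 19.44 ≈ 60 years.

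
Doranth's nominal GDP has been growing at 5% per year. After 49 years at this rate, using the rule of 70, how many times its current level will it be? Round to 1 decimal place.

11.3 times

Doubles every ≈ 14.00 years (70/5).
49 years is 3.50 doublings; 2^3.50 ≈ 11.3×.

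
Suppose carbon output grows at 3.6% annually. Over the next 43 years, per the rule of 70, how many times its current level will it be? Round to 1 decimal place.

Doubling time ≈ 70/3.6 = 19.44 years.
43 years / 19.44 ≈ 2.21 doublings → factor 2^2.21 ≈ 4.6.

approximately 4.6 times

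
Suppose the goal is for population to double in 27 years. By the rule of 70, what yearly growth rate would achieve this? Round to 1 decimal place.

70 / 27 ≈ 2.59, so about 2.6% per year.

roughly 2.6%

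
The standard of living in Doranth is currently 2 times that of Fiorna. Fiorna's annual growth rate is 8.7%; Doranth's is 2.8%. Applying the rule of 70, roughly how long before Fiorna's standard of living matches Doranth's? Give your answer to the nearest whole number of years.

The growth-rate gap is 8.7% − 2.8% = 5.9 percentage points.
So the ratio between them halves every 70/5.9 ≈ 11.86 years.
A 2 times gap closes after 1 halving: 1 × 11.86 ≈ 12 years.

about 12 years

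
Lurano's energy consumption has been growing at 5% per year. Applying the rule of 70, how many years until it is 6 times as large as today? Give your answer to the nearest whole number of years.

approximately 36 years

One doubling takes 70/5 = 14.00 years.
Reaching 6× takes log₂(6) ≈ 2.58 doublings.
2.58 × 14.00 ≈ 36 years.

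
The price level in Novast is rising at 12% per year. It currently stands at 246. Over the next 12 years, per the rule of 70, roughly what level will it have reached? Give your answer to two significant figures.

approximately 1000

It doubles every 70/12 ≈ 5.83 years, so 12 years is 2.06 doublings.
2^2.06 ≈ 4.17; 246 × 4.17 ≈ 1000.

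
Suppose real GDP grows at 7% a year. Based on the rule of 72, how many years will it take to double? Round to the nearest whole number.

Doubling time ≈ 72 / 7 = 10.29 years.

10 years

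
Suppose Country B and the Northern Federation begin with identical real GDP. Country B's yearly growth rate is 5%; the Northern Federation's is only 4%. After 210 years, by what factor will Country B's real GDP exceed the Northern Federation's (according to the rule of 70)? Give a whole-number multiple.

Country B pulls ahead at 1 pp per year, so the ratio doubles every 70/1 ≈ 70.00 years.
In 210 years that's 3.00 doublings: 2^3.00 ≈ 8.

roughly 8 times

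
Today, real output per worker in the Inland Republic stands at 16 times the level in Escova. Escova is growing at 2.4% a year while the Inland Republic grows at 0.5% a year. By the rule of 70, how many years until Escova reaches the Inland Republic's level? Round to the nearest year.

around 147 years

What matters is the difference: 1.9 pp.
Rule of 70 on the gap: the ratio halves every 70/1.9 ≈ 36.84 years.
A 16 times gap closes after 4 halvings: 4 × 36.84 ≈ 147 years.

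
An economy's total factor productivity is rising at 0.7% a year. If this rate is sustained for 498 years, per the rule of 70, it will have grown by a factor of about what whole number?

roughly 32 times

At 0.7% one doubling takes ≈ 100.00 years; 498 years is 5 of them, so ×32.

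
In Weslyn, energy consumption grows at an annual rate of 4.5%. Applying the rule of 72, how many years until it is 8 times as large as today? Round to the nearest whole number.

Doubling time ≈ 72/4.5 = 16.00 years.
8 = 2^3, so 3 doublings → 48 years.

approximately 48 years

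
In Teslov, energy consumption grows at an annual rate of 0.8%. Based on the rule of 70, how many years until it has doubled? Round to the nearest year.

Doubling time ≈ 70 / 0.8 = 87.50 years.

about 88 years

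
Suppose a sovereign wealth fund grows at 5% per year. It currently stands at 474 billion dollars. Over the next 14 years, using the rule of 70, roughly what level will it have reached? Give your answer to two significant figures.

It doubles every 70/5 ≈ 14.00 years, so 14 years is 1.00 doublings.
2^1.00 ≈ 2.00; 474 × 2.00 ≈ 950 billion dollars.

approximately 950 billion dollars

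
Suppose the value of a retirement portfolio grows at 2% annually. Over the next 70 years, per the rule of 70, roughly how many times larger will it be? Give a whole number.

about 4 times

70/2 ≈ 35.00 years per doubling.
70 years fits 2 doublings: 2^2 = 4.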